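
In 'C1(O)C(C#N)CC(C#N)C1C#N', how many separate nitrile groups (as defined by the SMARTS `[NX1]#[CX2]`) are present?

3

[NX1]#[CX2] is the SMARTS for a nitrile: a nitrogen triple-bonded to a two-connected carbon.
The molecule carries 3 separate instances of a nitrile (-C#N) meeting every constraint; each maps to a distinct set of atoms, giving 3 matches.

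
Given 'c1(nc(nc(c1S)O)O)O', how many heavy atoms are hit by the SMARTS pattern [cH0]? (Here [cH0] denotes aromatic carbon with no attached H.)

4

The query [cH0] means: aromatic carbon with no attached hydrogen (substituted or ring-fusion).
Check the 10 heavy atoms by environment: 2× n (aromatic, H0) → no; 4× c (aromatic, H0) → match; 3× O (H1) → no; 1× S (H1) → no.
That gives 4 matching atoms.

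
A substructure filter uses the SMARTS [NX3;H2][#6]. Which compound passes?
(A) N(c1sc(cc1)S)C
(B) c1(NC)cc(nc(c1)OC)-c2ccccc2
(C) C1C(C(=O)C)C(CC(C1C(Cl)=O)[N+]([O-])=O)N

C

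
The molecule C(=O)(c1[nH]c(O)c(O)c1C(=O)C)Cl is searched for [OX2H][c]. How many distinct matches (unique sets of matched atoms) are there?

[OX2H][c] is the SMARTS for a phenol: a hydroxyl oxygen attached to an aromatic carbon.
The molecule carries 2 separate instances of a hydroxyl group (-OH) meeting every constraint; each maps to a distinct set of atoms, giving 2 matches.

2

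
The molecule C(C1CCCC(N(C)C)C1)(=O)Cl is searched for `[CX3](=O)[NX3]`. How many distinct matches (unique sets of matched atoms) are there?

0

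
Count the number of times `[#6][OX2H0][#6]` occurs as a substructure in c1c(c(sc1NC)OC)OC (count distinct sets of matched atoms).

[#6][OX2H0][#6] is the SMARTS for an ether: an aliphatic oxygen bridging two carbons with no H on the oxygen.
The molecule carries 2 separate instances of a methoxy ether (-OCH3) meeting every constraint; each maps to a distinct set of atoms, giving 2 matches.

2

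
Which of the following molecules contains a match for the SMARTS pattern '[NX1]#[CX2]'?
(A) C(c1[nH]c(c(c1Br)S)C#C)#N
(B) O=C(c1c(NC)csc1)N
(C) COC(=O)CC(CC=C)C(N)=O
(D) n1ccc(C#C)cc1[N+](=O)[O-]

A

[NX1]#[CX2] describes a nitrogen triple-bonded to a two-connected carbon (a nitrile).
(A) contains a nitrile (-C#N), which satisfies every atom and bond constraint.
(B) has a primary amide (-C(=O)NH2) but the nitrogen is NX3, not NX1.
(C) has a primary amide (-C(=O)NH2) but the nitrogen is NX3, not NX1.
(D) has a nitro group (-[N+](=O)[O-]) but there is no C#N triple bond.
So the answer is (A).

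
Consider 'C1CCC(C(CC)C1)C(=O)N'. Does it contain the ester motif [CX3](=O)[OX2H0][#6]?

No

The pattern [CX3](=O)[OX2H0][#6] describes a carbonyl carbon bonded to an oxygen that is itself bonded to carbon (no H on that O) — an ester.
The closest candidate here is a primary amide (-C(=O)NH2), but the carbonyl is bonded to N, not to an O-C linkage. No other fragment satisfies the full query, so there is no match.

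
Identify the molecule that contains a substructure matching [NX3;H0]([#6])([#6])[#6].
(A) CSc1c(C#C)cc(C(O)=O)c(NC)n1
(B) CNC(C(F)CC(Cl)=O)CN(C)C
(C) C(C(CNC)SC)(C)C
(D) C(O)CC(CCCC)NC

[NX3;H0]([#6])([#6])[#6] describes a trivalent nitrogen with no H, bonded to three carbons (a tertiary amine).
(A) has an N-methylamino group (-NHCH3) but the nitrogen still has one H (H1), not H0.
(B) contains a dimethylamino group (-N(CH3)2), which satisfies every atom and bond constraint.
(C) has an N-methylamino group (-NHCH3) but the nitrogen still has one H (H1), not H0.
(D) has an N-methylamino group (-NHCH3) but the nitrogen still has one H (H1), not H0.
So the answer is (B).

B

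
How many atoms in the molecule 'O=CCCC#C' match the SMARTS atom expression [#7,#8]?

Check the 6 heavy atoms by environment: 5× C → no; 1× O → match.
That gives 1 matching atom.

1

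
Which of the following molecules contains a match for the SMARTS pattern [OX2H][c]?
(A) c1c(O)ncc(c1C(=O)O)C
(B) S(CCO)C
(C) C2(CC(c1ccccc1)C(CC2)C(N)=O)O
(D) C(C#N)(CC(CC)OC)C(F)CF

[OX2H][c] describes a hydroxyl oxygen attached to an aromatic carbon (a phenol).
(A) contains a hydroxyl group (-OH), which satisfies every atom and bond constraint.
(B) has a hydroxyl group (-OH) but the -OH is on an aliphatic carbon, not an aromatic c.
(C) has a hydroxyl group (-OH) but the -OH is on an aliphatic carbon, not an aromatic c.
(D) has a methoxy ether (-OCH3) but the oxygen has H0, not H1.
So the answer is (A).

A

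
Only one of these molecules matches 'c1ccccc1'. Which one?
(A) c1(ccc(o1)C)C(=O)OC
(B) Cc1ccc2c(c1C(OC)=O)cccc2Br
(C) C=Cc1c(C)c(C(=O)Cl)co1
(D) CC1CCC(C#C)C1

B

c1ccccc1 describes six aromatic carbons in a ring (a benzene ring).
(A) has a methyl group (-CH3) but no six-membered all-carbon aromatic ring is present.
(B) contains the required atom environment, so the pattern matches.
(C) has a methyl group (-CH3) but no six-membered all-carbon aromatic ring is present.
(D) has a methyl group (-CH3) but no six-membered all-carbon aromatic ring is present.
So the answer is (B).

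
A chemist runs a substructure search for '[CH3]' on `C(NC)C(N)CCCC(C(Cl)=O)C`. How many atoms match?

The query [CH3] means: aliphatic carbon with exactly three hydrogens.
Check the 13 heavy atoms by environment: 4× C (H2) → no; 2× C (H1) → no; 2× C (H3) → match; 1× N (H1) → no; 1× C (H0) → no; 1× O (H0) → no; 1× Cl (H0) → no; 1× N (H2) → no.
That gives 2 matching atoms.

2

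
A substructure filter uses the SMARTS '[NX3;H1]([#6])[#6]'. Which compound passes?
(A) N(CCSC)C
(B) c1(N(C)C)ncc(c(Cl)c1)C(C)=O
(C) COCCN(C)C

A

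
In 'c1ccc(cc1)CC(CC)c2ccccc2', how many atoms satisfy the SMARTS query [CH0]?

The query [CH0] means: aliphatic carbon with no attached hydrogen.
Check the 16 heavy atoms by environment: 2× C (H2) → no; 1× C (H1) → no; 1× C (H3) → no; 2× c (aromatic, H0) → no; 10× c (aromatic, H1) → no.
No environment satisfies the query, so 0 matching atoms.

0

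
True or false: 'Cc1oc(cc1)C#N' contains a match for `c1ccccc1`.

False

The pattern c1ccccc1 describes six aromatic carbons in a ring — a benzene ring.
The closest candidate here is a methyl group (-CH3), but no six-membered all-carbon aromatic ring is present. No other fragment satisfies the full query, so there is no match.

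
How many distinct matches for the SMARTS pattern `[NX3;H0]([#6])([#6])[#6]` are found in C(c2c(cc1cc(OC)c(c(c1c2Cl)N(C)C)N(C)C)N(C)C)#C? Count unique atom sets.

[NX3;H0]([#6])([#6])[#6] is the SMARTS for a tertiary amine: a trivalent nitrogen with no H, bonded to three carbons.
The molecule carries 3 separate instances of a dimethylamino group (-N(CH3)2) meeting every constraint; each maps to a distinct set of atoms, giving 3 matches.

3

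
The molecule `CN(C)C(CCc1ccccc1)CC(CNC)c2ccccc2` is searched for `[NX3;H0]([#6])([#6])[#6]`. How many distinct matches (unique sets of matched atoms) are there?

1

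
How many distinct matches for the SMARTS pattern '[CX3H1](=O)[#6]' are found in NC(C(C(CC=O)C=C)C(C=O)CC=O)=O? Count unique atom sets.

3

[CX3H1](=O)[#6] is the SMARTS for an aldehyde: an sp2 carbon with one H, double-bonded to O and single-bonded to carbon.
The molecule carries 3 separate instances of an aldehyde (-CHO) meeting every constraint; each maps to a distinct set of atoms, giving 3 matches.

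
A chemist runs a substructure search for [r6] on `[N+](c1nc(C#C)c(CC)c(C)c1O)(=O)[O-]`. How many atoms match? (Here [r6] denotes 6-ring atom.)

6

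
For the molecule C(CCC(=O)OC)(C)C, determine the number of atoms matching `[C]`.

7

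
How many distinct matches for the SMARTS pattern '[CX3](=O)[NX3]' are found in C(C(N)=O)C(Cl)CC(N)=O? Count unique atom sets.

2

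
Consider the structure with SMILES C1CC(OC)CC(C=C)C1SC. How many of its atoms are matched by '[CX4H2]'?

3

Check the 12 heavy atoms by environment: 3× C (H1, X4) → no; 3× C (H2, X4) → match; 1× S (H0, X2) → no; 2× C (H3, X4) → no; 1× C (H1, X3) → no; 1× C (H2, X3) → no; 1× O (H0, X2) → no.
That gives 3 matching atoms.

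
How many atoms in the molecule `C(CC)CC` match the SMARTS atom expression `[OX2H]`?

The query [OX2H] means: aliphatic oxygen with two connections, one of which is H — an -OH oxygen.
Check the 5 heavy atoms by environment: 3× C (H2, X4) → no; 2× C (H3, X4) → no.
No environment satisfies the query, so 0 matching atoms.

0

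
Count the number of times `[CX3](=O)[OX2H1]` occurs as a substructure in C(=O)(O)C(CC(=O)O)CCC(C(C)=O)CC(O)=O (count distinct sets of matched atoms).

3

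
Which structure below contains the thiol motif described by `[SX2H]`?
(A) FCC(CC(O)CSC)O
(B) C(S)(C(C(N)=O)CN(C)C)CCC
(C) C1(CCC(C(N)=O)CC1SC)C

B

[SX2H] describes an aliphatic sulfur with two connections, one being H (a thiol).
(A) has a hydroxyl group (-OH) but it is an -OH, not an -SH.
(B) contains a thiol (-SH), which satisfies every atom and bond constraint.
(C) has a methylthio ether (-SCH3) but the sulfur has H0 (bonded to two carbons), not H1.
So the answer is (B).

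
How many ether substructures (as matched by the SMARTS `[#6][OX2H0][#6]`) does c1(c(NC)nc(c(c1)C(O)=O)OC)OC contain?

2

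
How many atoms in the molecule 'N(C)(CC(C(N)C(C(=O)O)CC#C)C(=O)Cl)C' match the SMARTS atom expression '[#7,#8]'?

5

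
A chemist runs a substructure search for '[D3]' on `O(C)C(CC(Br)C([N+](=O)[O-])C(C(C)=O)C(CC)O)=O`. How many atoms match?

The query [D3] means: atom with exactly three heavy-atom neighbours.
Check the 19 heavy atoms by environment: 2× C (D2) → no; 6× C (D3) → match; 4× O (D1) → no; 3× C (D1) → no; 1× N (charge +1, D3) → match; 1× O (charge -1, D1) → no; 1× O (D2) → no; 1× Br (D1) → no.
Summing the matching environments: 6 + 1 = 7 matching atoms.

7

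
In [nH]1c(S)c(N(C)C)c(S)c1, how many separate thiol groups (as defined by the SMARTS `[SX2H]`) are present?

2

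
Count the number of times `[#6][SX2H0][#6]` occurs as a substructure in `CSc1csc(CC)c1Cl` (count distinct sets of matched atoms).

[#6][SX2H0][#6] is the SMARTS for a thioether: an aliphatic sulfur bridging two carbons with no H on the sulfur.
Exactly one fragment in the molecule meets all constraints, giving 1 match.

1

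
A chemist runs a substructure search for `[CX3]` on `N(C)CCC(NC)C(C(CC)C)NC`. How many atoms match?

0

Check the 14 heavy atoms by environment: 11× C (X4) → no; 3× N (X3) → no.
No environment satisfies the query, so 0 matching atoms.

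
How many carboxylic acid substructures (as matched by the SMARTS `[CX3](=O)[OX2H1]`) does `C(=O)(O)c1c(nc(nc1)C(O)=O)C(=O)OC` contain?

2

[CX3](=O)[OX2H1] is the SMARTS for a carboxylic acid: an sp2 carbon double-bonded to O and single-bonded to an -OH oxygen.
The molecule carries 2 separate instances of a carboxylic acid group (-C(=O)OH) meeting every constraint; each maps to a distinct set of atoms, giving 2 matches.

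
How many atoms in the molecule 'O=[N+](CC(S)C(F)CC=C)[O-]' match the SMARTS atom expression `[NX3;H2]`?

The query [NX3;H2] means: aliphatic N with 3 total connections, two of them H — an -NH2 nitrogen (amine or amide).
Check the 11 heavy atoms by environment: 2× C (H2, X4) → no; 2× C (H1, X4) → no; 1× F (H0, X1) → no; 1× S (H1, X2) → no; 1× N (charge +1, H0, X3) → no; 1× O (charge -1, H0, X1) → no; 1× O (H0, X1) → no; 1× C (H1, X3) → no; 1× C (H2, X3) → no.
No environment satisfies the query, so 0 matching atoms.

0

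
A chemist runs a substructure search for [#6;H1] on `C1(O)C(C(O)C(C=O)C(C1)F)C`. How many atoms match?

6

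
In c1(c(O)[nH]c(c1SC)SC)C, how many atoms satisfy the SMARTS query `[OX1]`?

Check the 11 heavy atoms by environment: 1× n (aromatic, X3) → no; 4× c (aromatic, X3) → no; 3× C (X4) → no; 1× O (X2) → no; 2× S (X2) → no.
No environment satisfies the query, so 0 matching atoms.

0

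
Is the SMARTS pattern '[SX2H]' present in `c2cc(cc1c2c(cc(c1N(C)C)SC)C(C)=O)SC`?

The pattern [SX2H] describes an aliphatic sulfur with two connections, one being H — a thiol.
The closest candidate here is a methylthio ether (-SCH3), but the sulfur has H0 (bonded to two carbons), not H1. No other fragment satisfies the full query, so there is no match.

No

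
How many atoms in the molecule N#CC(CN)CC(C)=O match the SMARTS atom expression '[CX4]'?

4

The query [CX4] means: C with X4: aliphatic carbon with exactly 4 total connections (bonds + H).
Check the 9 heavy atoms by environment: 4× C (X4) → match; 1× N (X3) → no; 1× C (X2) → no; 1× N (X1) → no; 1× C (X3) → no; 1× O (X1) → no.
That gives 4 matching atoms.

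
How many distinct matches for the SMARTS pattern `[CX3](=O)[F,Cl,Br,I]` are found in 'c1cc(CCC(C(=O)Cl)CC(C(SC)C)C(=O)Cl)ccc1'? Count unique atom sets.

[CX3](=O)[F,Cl,Br,I] is the SMARTS for an acyl halide: a carbonyl carbon bonded to a halogen.
The molecule carries 2 separate instances of an acyl chloride (-C(=O)Cl) meeting every constraint; each maps to a distinct set of atoms, giving 2 matches.

2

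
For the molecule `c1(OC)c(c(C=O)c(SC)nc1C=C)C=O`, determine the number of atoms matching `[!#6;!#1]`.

The query [!#6;!#1] means: not carbon and not hydrogen — any heteroatom.
Check the 16 heavy atoms by environment: 1× n (aromatic) → match; 5× c (aromatic) → no; 6× C → no; 3× O → match; 1× S → match.
Summing the matching environments: 1 + 3 + 1 = 5 matching atoms.

5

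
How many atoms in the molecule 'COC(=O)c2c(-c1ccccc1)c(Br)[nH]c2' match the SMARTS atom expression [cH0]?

Check the 16 heavy atoms by environment: 1× n (aromatic, H1) → no; 6× c (aromatic, H1) → no; 4× c (aromatic, H0) → match; 1× Br (H0) → no; 1× C (H0) → no; 2× O (H0) → no; 1× C (H3) → no.
That gives 4 matching atoms.

4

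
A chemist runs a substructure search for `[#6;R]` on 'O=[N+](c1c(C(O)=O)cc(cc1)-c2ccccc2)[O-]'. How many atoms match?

12

The query [#6;R] means: carbon that is part of a ring.
Check the 18 heavy atoms by environment: 12× c (aromatic, in 6-ring) → match; 1× N (charge +1, acyclic) → no; 1× O (charge -1, acyclic) → no; 3× O (acyclic) → no; 1× C (acyclic) → no.
That gives 12 matching atoms.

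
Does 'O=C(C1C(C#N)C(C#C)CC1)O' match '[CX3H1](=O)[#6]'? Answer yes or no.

No

The pattern [CX3H1](=O)[#6] describes an sp2 carbon with one H, double-bonded to O and single-bonded to carbon — an aldehyde.
The closest candidate here is a carboxylic acid group (-C(=O)OH), but the carbonyl carbon has H0 and is bonded to O, not H1. No other fragment satisfies the full query, so there is no match.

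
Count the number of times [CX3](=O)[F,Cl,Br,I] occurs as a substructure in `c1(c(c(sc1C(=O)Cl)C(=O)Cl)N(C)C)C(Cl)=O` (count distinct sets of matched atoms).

3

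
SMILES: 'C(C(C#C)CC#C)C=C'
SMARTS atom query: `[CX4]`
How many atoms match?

3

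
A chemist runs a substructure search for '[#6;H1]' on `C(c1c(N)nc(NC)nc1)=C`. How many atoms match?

Check the 11 heavy atoms by environment: 2× n (aromatic, H0) → no; 3× c (aromatic, H0) → no; 1× c (aromatic, H1) → match; 1× N (H1) → no; 1× C (H3) → no; 1× C (H1) → match; 1× C (H2) → no; 1× N (H2) → no.
Summing the matching environments: 1 + 1 = 2 matching atoms.

2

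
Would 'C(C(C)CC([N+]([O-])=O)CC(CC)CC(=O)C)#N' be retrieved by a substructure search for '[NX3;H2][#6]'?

No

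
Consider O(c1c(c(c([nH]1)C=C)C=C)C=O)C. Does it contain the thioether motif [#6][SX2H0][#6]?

No

The pattern [#6][SX2H0][#6] describes an aliphatic sulfur bridging two carbons with no H on the sulfur — a thioether.
The closest candidate here is a methoxy ether (-OCH3), but the bridging atom is O, not S. No other fragment satisfies the full query, so there is no match.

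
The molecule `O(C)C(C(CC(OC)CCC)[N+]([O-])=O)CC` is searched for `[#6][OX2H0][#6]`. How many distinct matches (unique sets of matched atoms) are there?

2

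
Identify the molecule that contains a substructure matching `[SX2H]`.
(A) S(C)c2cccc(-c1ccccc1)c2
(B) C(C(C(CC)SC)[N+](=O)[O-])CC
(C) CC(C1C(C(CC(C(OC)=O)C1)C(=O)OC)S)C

[SX2H] describes an aliphatic sulfur with two connections, one being H (a thiol).
(A) has a methylthio ether (-SCH3) but the sulfur has H0 (bonded to two carbons), not H1.
(B) has a methylthio ether (-SCH3) but the sulfur has H0 (bonded to two carbons), not H1.
(C) contains a thiol (-SH), which satisfies every atom and bond constraint.
So the answer is (C).

C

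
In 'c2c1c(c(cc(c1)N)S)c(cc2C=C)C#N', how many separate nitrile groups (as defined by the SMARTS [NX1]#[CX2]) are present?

[NX1]#[CX2] is the SMARTS for a nitrile: a nitrogen triple-bonded to a two-connected carbon.
Exactly one fragment in the molecule meets all constraints, giving 1 match.

1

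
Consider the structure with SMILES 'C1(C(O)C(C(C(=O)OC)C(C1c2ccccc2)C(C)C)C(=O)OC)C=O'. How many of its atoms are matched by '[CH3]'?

Check the 26 heavy atoms by environment: 8× C (H1) → no; 4× C (H3) → match; 1× c (aromatic, H0) → no; 5× c (aromatic, H1) → no; 1× O (H1) → no; 2× C (H0) → no; 5× O (H0) → no.
That gives 4 matching atoms.

4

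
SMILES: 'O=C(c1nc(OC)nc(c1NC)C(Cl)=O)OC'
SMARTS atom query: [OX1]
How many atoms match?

The query [OX1] means: aliphatic oxygen with one total connection — typically a carbonyl =O or an oxide.
Check the 17 heavy atoms by environment: 2× n (aromatic, X2) → no; 4× c (aromatic, X3) → no; 2× C (X3) → no; 2× O (X1) → match; 2× O (X2) → no; 3× C (X4) → no; 1× Cl (X1) → no; 1× N (X3) → no.
That gives 2 matching atoms.

2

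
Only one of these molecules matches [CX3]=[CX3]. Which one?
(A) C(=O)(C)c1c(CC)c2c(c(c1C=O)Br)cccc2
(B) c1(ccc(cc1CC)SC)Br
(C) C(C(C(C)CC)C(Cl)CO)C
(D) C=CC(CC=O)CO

D

[CX3]=[CX3] describes a non-aromatic C=C double bond between two sp2 carbons (an alkene).
(A) has an ethyl group (-CH2CH3) but its C-C bond is a single bond between CX4 carbons, not CX3=CX3.
(B) has an ethyl group (-CH2CH3) but its C-C bond is a single bond between CX4 carbons, not CX3=CX3.
(C) has an ethyl group (-CH2CH3) but its C-C bond is a single bond between CX4 carbons, not CX3=CX3.
(D) contains a vinyl group (-CH=CH2), which satisfies every atom and bond constraint.
So the answer is (D).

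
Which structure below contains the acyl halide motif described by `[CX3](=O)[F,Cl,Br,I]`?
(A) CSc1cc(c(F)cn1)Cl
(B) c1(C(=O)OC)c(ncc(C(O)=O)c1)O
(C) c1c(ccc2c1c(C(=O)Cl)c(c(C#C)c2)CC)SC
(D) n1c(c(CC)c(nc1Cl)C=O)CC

C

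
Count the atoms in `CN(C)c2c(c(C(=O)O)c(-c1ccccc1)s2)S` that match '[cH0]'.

5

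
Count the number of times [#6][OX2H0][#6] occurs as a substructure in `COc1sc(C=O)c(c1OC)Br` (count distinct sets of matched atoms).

2

[#6][OX2H0][#6] is the SMARTS for an ether: an aliphatic oxygen bridging two carbons with no H on the oxygen.
The molecule carries 2 separate instances of a methoxy ether (-OCH3) meeting every constraint; each maps to a distinct set of atoms, giving 2 matches.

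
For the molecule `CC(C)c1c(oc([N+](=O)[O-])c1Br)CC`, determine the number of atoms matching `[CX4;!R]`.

5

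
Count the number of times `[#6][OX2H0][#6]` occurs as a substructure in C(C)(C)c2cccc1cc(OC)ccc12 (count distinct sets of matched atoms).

[#6][OX2H0][#6] is the SMARTS for an ether: an aliphatic oxygen bridging two carbons with no H on the oxygen.
Exactly one fragment in the molecule meets all constraints, giving 1 match.

1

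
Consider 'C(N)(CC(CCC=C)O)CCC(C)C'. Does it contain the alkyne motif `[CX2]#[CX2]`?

No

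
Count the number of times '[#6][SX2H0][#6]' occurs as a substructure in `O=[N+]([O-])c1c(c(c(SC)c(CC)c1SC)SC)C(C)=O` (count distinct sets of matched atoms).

3

[#6][SX2H0][#6] is the SMARTS for a thioether: an aliphatic sulfur bridging two carbons with no H on the sulfur.
The molecule carries 3 separate instances of a methylthio ether (-SCH3) meeting every constraint; each maps to a distinct set of atoms, giving 3 matches.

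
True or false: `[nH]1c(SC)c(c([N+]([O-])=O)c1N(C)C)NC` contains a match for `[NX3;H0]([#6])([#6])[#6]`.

True

The pattern [NX3;H0]([#6])([#6])[#6] describes a trivalent nitrogen with no H, bonded to three carbons — a tertiary amine.
The molecule carries a dimethylamino group (-N(CH3)2), whose atoms satisfy every constraint of the query, so the pattern matches.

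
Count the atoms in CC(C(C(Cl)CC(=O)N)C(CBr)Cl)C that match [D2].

2

The query [D2] means: atom with exactly two heavy-atom neighbours.
Check the 14 heavy atoms by environment: 2× C (D2) → match; 5× C (D3) → no; 2× Cl (D1) → no; 1× Br (D1) → no; 2× C (D1) → no; 1× O (D1) → no; 1× N (D1) → no.
That gives 2 matching atoms.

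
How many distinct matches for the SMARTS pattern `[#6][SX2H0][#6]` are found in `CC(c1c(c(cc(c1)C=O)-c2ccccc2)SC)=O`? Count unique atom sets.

[#6][SX2H0][#6] is the SMARTS for a thioether: an aliphatic sulfur bridging two carbons with no H on the sulfur.
Exactly one fragment in the molecule meets all constraints, giving 1 match.

1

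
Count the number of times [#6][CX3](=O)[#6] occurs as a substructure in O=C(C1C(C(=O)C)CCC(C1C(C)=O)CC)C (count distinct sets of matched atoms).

3

[#6][CX3](=O)[#6] is the SMARTS for a ketone: a carbonyl carbon (no H) flanked by two carbons.
The molecule carries 3 separate instances of an acetyl/ketone group (-C(=O)CH3) meeting every constraint; each maps to a distinct set of atoms, giving 3 matches.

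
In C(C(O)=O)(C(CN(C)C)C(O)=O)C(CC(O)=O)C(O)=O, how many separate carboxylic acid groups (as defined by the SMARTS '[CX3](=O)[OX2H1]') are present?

4

[CX3](=O)[OX2H1] is the SMARTS for a carboxylic acid: an sp2 carbon double-bonded to O and single-bonded to an -OH oxygen.
The molecule carries 4 separate instances of a carboxylic acid group (-C(=O)OH) meeting every constraint; each maps to a distinct set of atoms, giving 4 matches.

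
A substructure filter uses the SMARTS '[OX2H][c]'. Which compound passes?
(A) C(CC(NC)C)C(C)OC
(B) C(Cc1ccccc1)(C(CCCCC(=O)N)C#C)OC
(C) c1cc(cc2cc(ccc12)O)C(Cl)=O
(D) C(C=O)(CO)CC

[OX2H][c] describes a hydroxyl oxygen attached to an aromatic carbon (a phenol).
(A) has a methoxy ether (-OCH3) but the oxygen has H0, not H1.
(B) has a methoxy ether (-OCH3) but the oxygen has H0, not H1.
(C) contains a hydroxyl group (-OH), which satisfies every atom and bond constraint.
(D) has a hydroxyl group (-OH) but the -OH is on an aliphatic carbon, not an aromatic c.
So the answer is (C).

C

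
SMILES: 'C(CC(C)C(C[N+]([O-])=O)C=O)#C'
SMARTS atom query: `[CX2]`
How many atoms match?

2

The query [CX2] means: C with X2: aliphatic carbon with exactly 2 total connections.
Check the 12 heavy atoms by environment: 5× C (X4) → no; 1× C (X3) → no; 2× O (X1) → no; 1× N (charge +1, X3) → no; 1× O (charge -1, X1) → no; 2× C (X2) → match.
That gives 2 matching atoms.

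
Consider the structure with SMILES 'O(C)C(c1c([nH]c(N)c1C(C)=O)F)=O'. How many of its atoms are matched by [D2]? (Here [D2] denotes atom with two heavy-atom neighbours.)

2

The query [D2] means: atom with exactly two heavy-atom neighbours.
Check the 14 heavy atoms by environment: 1× n (aromatic, D2) → match; 4× c (aromatic, D3) → no; 2× C (D3) → no; 2× O (D1) → no; 1× O (D2) → match; 2× C (D1) → no; 1× N (D1) → no; 1× F (D1) → no.
Summing the matching environments: 1 + 1 = 2 matching atoms.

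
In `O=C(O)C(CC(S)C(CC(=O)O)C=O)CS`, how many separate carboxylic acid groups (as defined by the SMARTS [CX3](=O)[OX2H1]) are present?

2

[CX3](=O)[OX2H1] is the SMARTS for a carboxylic acid: an sp2 carbon double-bonded to O and single-bonded to an -OH oxygen.
The molecule carries 2 separate instances of a carboxylic acid group (-C(=O)OH) meeting every constraint; each maps to a distinct set of atoms, giving 2 matches.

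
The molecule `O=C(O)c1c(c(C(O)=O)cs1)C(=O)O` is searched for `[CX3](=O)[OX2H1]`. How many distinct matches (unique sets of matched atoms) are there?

3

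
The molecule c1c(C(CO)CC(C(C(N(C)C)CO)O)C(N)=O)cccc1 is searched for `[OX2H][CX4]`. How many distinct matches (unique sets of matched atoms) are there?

3

[OX2H][CX4] is the SMARTS for an aliphatic alcohol: a hydroxyl oxygen bound to an sp3 (X4) carbon.
The molecule carries 3 separate instances of a hydroxyl group (-OH) meeting every constraint; each maps to a distinct set of atoms, giving 3 matches.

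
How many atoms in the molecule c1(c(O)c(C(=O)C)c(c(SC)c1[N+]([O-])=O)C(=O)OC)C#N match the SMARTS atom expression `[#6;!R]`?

6

Check the 21 heavy atoms by environment: 6× c (aromatic, in 6-ring) → no; 5× O (acyclic) → no; 6× C (acyclic) → match; 1× N (acyclic) → no; 1× N (charge +1, acyclic) → no; 1× O (charge -1, acyclic) → no; 1× S (acyclic) → no.
That gives 6 matching atoms.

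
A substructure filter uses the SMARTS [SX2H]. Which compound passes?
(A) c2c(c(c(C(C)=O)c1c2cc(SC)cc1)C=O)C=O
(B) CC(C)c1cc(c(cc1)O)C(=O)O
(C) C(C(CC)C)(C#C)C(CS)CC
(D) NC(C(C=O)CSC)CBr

C

[SX2H] describes an aliphatic sulfur with two connections, one being H (a thiol).
(A) has a methylthio ether (-SCH3) but the sulfur has H0 (bonded to two carbons), not H1.
(B) has a hydroxyl group (-OH) but it is an -OH, not an -SH.
(C) contains a thiol (-SH), which satisfies every atom and bond constraint.
(D) has a methylthio ether (-SCH3) but the sulfur has H0 (bonded to two carbons), not H1.
So the answer is (C).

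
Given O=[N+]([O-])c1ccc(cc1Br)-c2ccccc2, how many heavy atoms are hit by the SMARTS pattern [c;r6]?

The query [c;r6] means: aromatic carbon that belongs to a six-membered ring.
Check the 16 heavy atoms by environment: 12× c (aromatic, in 6-ring) → match; 1× Br (acyclic) → no; 1× N (charge +1, acyclic) → no; 1× O (charge -1, acyclic) → no; 1× O (acyclic) → no.
That gives 12 matching atoms.

12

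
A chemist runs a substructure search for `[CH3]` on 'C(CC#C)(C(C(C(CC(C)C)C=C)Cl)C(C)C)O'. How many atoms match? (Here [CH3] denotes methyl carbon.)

4

The query [CH3] means: aliphatic carbon with exactly three hydrogens.
Check the 18 heavy atoms by environment: 3× C (H2) → no; 8× C (H1) → no; 1× C (H0) → no; 4× C (H3) → match; 1× Cl (H0) → no; 1× O (H1) → no.
That gives 4 matching atoms.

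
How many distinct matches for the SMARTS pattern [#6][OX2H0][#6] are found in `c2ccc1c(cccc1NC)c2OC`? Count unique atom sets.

1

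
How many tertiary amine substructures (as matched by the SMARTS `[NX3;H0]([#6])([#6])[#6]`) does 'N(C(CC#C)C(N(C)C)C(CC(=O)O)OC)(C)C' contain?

[NX3;H0]([#6])([#6])[#6] is the SMARTS for a tertiary amine: a trivalent nitrogen with no H, bonded to three carbons.
The molecule carries 2 separate instances of a dimethylamino group (-N(CH3)2) meeting every constraint; each maps to a distinct set of atoms, giving 2 matches.

2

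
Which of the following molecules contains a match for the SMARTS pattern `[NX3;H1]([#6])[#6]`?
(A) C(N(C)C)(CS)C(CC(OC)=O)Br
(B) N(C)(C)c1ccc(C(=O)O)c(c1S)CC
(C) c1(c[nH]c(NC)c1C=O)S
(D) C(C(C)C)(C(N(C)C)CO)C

C

[NX3;H1]([#6])[#6] describes a trivalent nitrogen with one H, bonded to two carbons (a secondary amine).
(A) has a dimethylamino group (-N(CH3)2) but the nitrogen has H0, not H1.
(B) has a dimethylamino group (-N(CH3)2) but the nitrogen has H0, not H1.
(C) contains an N-methylamino group (-NHCH3), which satisfies every atom and bond constraint.
(D) has a dimethylamino group (-N(CH3)2) but the nitrogen has H0, not H1.
So the answer is (C).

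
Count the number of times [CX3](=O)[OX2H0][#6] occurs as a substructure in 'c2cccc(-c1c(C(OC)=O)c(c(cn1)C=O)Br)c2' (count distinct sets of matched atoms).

[CX3](=O)[OX2H0][#6] is the SMARTS for an ester: a carbonyl carbon bonded to an oxygen that is itself bonded to carbon (no H on that O).
Exactly one fragment in the molecule meets all constraints, giving 1 match.

1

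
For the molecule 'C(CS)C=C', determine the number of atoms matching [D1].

2

Check the 5 heavy atoms by environment: 3× C (D2) → no; 1× S (D1) → match; 1× C (D1) → match.
Summing the matching environments: 1 + 1 = 2 matching atoms.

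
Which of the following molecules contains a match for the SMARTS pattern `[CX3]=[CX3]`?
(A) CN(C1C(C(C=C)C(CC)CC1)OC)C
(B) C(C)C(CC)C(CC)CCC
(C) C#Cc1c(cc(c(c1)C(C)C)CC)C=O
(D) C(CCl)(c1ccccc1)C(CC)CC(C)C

A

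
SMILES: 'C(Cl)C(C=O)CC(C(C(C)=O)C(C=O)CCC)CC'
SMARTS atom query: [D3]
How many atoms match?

5

The query [D3] means: atom with exactly three heavy-atom neighbours.
Check the 19 heavy atoms by environment: 7× C (D2) → no; 5× C (D3) → match; 3× O (D1) → no; 3× C (D1) → no; 1× Cl (D1) → no.
That gives 5 matching atoms.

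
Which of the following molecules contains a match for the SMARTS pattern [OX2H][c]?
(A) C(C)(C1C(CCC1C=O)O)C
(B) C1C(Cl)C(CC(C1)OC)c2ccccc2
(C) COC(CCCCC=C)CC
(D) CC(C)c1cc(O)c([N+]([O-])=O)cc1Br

D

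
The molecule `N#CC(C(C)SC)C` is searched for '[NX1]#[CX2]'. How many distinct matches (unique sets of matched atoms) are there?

1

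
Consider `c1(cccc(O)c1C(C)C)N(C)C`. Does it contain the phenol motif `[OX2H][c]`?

The pattern [OX2H][c] describes a hydroxyl oxygen attached to an aromatic carbon — a phenol.
The molecule carries a hydroxyl group (-OH), whose atoms satisfy every constraint of the query, so the pattern matches.

Yes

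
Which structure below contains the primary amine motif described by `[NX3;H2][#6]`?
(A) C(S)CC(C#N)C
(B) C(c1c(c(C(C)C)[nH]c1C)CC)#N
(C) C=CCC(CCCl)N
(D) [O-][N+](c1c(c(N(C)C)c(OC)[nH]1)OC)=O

[NX3;H2][#6] describes a trivalent nitrogen with two H attached to carbon (a primary amine).
(A) has a nitrile (-C#N) but the nitrogen is NX1 (triple-bonded), not NX3 with two H.
(B) has a nitrile (-C#N) but the nitrogen is NX1 (triple-bonded), not NX3 with two H.
(C) contains a primary amino group (-NH2), which satisfies every atom and bond constraint.
(D) has a nitro group (-[N+](=O)[O-]) but the nitrogen is [N+] with no H, not NX3H2.
So the answer is (C).

C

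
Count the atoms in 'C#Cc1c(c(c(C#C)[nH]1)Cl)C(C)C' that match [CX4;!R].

The query [CX4;!R] means: aliphatic carbon with four total connections, not in a ring.
Check the 13 heavy atoms by environment: 1× n (aromatic, X3, in 5-ring) → no; 4× c (aromatic, X3, in 5-ring) → no; 4× C (X2, acyclic) → no; 1× Cl (X1, acyclic) → no; 3× C (X4, acyclic) → match.
That gives 3 matching atoms.

3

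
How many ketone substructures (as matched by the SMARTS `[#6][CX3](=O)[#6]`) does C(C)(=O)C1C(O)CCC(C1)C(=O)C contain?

[#6][CX3](=O)[#6] is the SMARTS for a ketone: a carbonyl carbon (no H) flanked by two carbons.
The molecule carries 2 separate instances of an acetyl/ketone group (-C(=O)CH3) meeting every constraint; each maps to a distinct set of atoms, giving 2 matches.

2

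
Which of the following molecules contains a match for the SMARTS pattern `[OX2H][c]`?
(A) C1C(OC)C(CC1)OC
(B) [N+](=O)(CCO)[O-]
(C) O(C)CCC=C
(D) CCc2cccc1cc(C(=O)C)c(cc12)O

[OX2H][c] describes a hydroxyl oxygen attached to an aromatic carbon (a phenol).
(A) has a methoxy ether (-OCH3) but the oxygen has H0, not H1.
(B) has a hydroxyl group (-OH) but the -OH is on an aliphatic carbon, not an aromatic c.
(C) has a methoxy ether (-OCH3) but the oxygen has H0, not H1.
(D) contains a hydroxyl group (-OH), which satisfies every atom and bond constraint.
So the answer is (D).

D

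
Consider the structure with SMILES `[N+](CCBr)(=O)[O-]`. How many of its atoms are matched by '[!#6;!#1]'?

The query [!#6;!#1] means: not carbon and not hydrogen — any heteroatom.
Check the 6 heavy atoms by environment: 2× C → no; 1× Br → match; 1× N (charge +1) → match; 1× O (charge -1) → match; 1× O → match.
Summing the matching environments: 1 + 1 + 1 + 1 = 4 matching atoms.

4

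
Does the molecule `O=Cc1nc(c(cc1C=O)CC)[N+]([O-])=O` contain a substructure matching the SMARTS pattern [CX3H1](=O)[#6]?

Yes

The pattern [CX3H1](=O)[#6] describes an sp2 carbon with one H, double-bonded to O and single-bonded to carbon — an aldehyde.
The molecule carries an aldehyde (-CHO), whose atoms satisfy every constraint of the query, so the pattern matches.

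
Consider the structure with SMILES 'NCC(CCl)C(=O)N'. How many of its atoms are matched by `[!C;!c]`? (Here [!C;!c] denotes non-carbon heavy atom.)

4

The query [!C;!c] means: neither aliphatic nor aromatic carbon — same as [!#6].
Check the 8 heavy atoms by environment: 4× C → no; 1× Cl → match; 2× N → match; 1× O → match.
Summing the matching environments: 1 + 2 + 1 = 4 matching atoms.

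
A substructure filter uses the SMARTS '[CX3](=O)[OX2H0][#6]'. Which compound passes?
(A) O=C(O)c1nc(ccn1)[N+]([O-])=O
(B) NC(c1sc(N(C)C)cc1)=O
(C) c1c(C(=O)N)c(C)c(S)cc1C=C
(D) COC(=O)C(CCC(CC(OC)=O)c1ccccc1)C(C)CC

[CX3](=O)[OX2H0][#6] describes a carbonyl carbon bonded to an oxygen that is itself bonded to carbon (no H on that O) (an ester).
(A) has a carboxylic acid group (-C(=O)OH) but the singly-bonded O carries H (OX2H1, not H0).
(B) has a primary amide (-C(=O)NH2) but the carbonyl is bonded to N, not to an O-C linkage.
(C) has a primary amide (-C(=O)NH2) but the carbonyl is bonded to N, not to an O-C linkage.
(D) contains a methyl-ester group (-C(=O)OCH3), which satisfies every atom and bond constraint.
So the answer is (D).

D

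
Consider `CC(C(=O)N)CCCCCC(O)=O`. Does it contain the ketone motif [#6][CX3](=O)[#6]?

The pattern [#6][CX3](=O)[#6] describes a carbonyl carbon (no H) flanked by two carbons — a ketone.
The closest candidate here is a primary amide (-C(=O)NH2), but one neighbour of the carbonyl carbon is N, not C. No other fragment satisfies the full query, so there is no match.

No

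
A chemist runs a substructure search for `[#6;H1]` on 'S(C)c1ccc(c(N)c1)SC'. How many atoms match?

3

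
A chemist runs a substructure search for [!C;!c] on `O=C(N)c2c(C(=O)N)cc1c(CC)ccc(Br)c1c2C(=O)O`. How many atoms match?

The query [!C;!c] means: neither aliphatic nor aromatic carbon — same as [!#6].
Check the 22 heavy atoms by environment: 10× c (aromatic) → no; 5× C → no; 4× O → match; 2× N → match; 1× Br → match.
Summing the matching environments: 4 + 2 + 1 = 7 matching atoms.

7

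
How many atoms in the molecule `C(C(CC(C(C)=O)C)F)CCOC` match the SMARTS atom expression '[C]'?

10

The query [C] means: uppercase C matches aliphatic (non-aromatic) carbon only.
Check the 13 heavy atoms by environment: 10× C → match; 2× O → no; 1× F → no.
That gives 10 matching atoms.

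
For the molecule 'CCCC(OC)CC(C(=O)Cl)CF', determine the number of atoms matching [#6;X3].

1

Check the 13 heavy atoms by environment: 8× C (X4) → no; 1× C (X3) → match; 1× O (X1) → no; 1× Cl (X1) → no; 1× F (X1) → no; 1× O (X2) → no.
That gives 1 matching atom.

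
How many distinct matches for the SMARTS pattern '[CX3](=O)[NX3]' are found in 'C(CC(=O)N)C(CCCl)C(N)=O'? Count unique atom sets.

2

[CX3](=O)[NX3] is the SMARTS for an amide: a carbonyl carbon bonded to a trivalent nitrogen.
The molecule carries 2 separate instances of a primary amide (-C(=O)NH2) meeting every constraint; each maps to a distinct set of atoms, giving 2 matches.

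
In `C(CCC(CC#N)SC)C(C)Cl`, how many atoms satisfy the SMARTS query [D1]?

4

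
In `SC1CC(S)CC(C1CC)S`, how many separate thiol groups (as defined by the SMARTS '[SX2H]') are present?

[SX2H] is the SMARTS for a thiol: an aliphatic sulfur with two connections, one being H.
The molecule carries 3 separate instances of a thiol (-SH) meeting every constraint; each maps to a distinct set of atoms, giving 3 matches.

3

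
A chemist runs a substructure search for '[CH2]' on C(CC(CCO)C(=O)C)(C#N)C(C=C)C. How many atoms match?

4

Check the 15 heavy atoms by environment: 4× C (H2) → match; 4× C (H1) → no; 2× C (H3) → no; 2× C (H0) → no; 1× O (H0) → no; 1× N (H0) → no; 1× O (H1) → no.
That gives 4 matching atoms.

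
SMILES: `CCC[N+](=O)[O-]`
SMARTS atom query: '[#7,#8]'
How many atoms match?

Check the 6 heavy atoms by environment: 3× C → no; 1× N (charge +1) → match; 1× O (charge -1) → match; 1× O → match.
Summing the matching environments: 1 + 1 + 1 = 3 matching atoms.

3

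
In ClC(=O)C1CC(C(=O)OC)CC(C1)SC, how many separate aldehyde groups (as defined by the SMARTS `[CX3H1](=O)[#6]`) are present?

0

[CX3H1](=O)[#6] is the SMARTS for an aldehyde: an sp2 carbon with one H, double-bonded to O and single-bonded to carbon.
The molecule has a methyl-ester group (-C(=O)OCH3), but the carbonyl carbon has H0, not H1; nothing else fits, so there are 0 matches.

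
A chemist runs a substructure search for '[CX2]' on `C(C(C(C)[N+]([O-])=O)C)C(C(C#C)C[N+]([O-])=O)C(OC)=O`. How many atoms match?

Check the 20 heavy atoms by environment: 9× C (X4) → no; 2× C (X2) → match; 2× N (charge +1, X3) → no; 2× O (charge -1, X1) → no; 3× O (X1) → no; 1× C (X3) → no; 1× O (X2) → no.
That gives 2 matching atoms.

2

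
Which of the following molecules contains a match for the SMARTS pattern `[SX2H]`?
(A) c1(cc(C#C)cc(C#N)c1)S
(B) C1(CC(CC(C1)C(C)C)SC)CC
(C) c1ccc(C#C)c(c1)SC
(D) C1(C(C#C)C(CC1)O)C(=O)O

[SX2H] describes an aliphatic sulfur with two connections, one being H (a thiol).
(A) contains a thiol (-SH), which satisfies every atom and bond constraint.
(B) has a methylthio ether (-SCH3) but the sulfur has H0 (bonded to two carbons), not H1.
(C) has a methylthio ether (-SCH3) but the sulfur has H0 (bonded to two carbons), not H1.
(D) has a hydroxyl group (-OH) but it is an -OH, not an -SH.
So the answer is (A).

A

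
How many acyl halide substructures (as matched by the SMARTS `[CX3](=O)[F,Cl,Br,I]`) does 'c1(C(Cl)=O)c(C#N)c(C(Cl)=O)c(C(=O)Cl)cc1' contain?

[CX3](=O)[F,Cl,Br,I] is the SMARTS for an acyl halide: a carbonyl carbon bonded to a halogen.
The molecule carries 3 separate instances of an acyl chloride (-C(=O)Cl) meeting every constraint; each maps to a distinct set of atoms, giving 3 matches.

3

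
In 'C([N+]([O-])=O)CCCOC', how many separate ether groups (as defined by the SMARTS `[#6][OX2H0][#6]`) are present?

1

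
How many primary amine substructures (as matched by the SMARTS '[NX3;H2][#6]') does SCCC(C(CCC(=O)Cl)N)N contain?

2

[NX3;H2][#6] is the SMARTS for a primary amine: a trivalent nitrogen with two H attached to carbon.
The molecule carries 2 separate instances of a primary amino group (-NH2) meeting every constraint; each maps to a distinct set of atoms, giving 2 matches.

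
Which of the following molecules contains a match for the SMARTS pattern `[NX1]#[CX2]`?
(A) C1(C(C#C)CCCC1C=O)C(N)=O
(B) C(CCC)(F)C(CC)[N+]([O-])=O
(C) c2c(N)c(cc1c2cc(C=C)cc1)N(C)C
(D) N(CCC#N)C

D

[NX1]#[CX2] describes a nitrogen triple-bonded to a two-connected carbon (a nitrile).
(A) has a primary amide (-C(=O)NH2) but the nitrogen is NX3, not NX1.
(B) has a nitro group (-[N+](=O)[O-]) but there is no C#N triple bond.
(C) has a primary amino group (-NH2) but the nitrogen is NX3 (three connections), not NX1 triple-bonded.
(D) contains a nitrile (-C#N), which satisfies every atom and bond constraint.
So the answer is (D).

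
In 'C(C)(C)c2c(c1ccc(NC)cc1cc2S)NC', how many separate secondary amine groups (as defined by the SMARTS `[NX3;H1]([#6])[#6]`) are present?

[NX3;H1]([#6])[#6] is the SMARTS for a secondary amine: a trivalent nitrogen with one H, bonded to two carbons.
The molecule carries 2 separate instances of an N-methylamino group (-NHCH3) meeting every constraint; each maps to a distinct set of atoms, giving 2 matches.

2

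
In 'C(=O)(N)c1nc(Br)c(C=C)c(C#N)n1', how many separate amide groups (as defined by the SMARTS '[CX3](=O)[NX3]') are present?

[CX3](=O)[NX3] is the SMARTS for an amide: a carbonyl carbon bonded to a trivalent nitrogen.
Exactly one fragment in the molecule meets all constraints, giving 1 match.

1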